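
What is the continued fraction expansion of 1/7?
[0; 7]

Euclidean algorithm steps:
1 = 0 × 7 + 1
7 = 7 × 1 + 0
Continued fraction: [0; 7]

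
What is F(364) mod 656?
3

Matrix identity: Q^n = [[F_(n+1), F_n], [F_n, F_(n-1)]] with Q = [[1,1],[1,0]].
n = 364 = 101101100₂. Square-and-multiply, entries mod 656:
Q^1 = [[1,1],[1,0]]
Q^2 = (Q^1)² = [[2,1],[1,1]]
Q^5 = (Q^2)²·Q = [[8,5],[5,3]]
Q^11 = (Q^5)²·Q = [[144,89],[89,55]]
Q^22 = (Q^11)² = [[449,655],[655,450]]
Q^45 = (Q^22)²·Q = [[623,210],[210,413]]
Q^91 = (Q^45)²·Q = [[349,581],[581,424]]
Q^182 = (Q^91)² = [[162,409],[409,409]]
Q^364 = (Q^182)² = [[5,3],[3,2]]
F_364 mod 656 = Q^364[0][1] = 3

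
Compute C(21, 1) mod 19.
2

Using Lucas' theorem:
Write n=21 and k=1 in base 19:
n in base 19: [1, 2]
k in base 19: [0, 1]
C(21,1) mod 19 = ∏ C(n_i, k_i) mod 19
Digit binomials (mod 19): C(1,0) = 1; C(2,1) = 2
Product: 1 × 2 = 2 ≡ 2 (mod 19)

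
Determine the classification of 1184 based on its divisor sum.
abundant

Proper divisors of 1184: sum = 1 + 2 + 4 + 8 + 16 + 32 + 37 + 74 + 148 + 296 + 592 = 1210
Since 1210 > 1184, 1184 is abundant.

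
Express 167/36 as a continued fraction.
[4; 1, 1, 1, 3, 3]

Euclidean algorithm steps:
167 = 4 × 36 + 23
36 = 1 × 23 + 13
23 = 1 × 13 + 10
13 = 1 × 10 + 3
10 = 3 × 3 + 1
3 = 3 × 1 + 0
Continued fraction: [4; 1, 1, 1, 3, 3]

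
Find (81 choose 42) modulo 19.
11

Using Lucas' theorem:
Write n=81 and k=42 in base 19:
n in base 19: [4, 5]
k in base 19: [2, 4]
C(81,42) mod 19 = ∏ C(n_i, k_i) mod 19
Digit binomials (mod 19): C(4,2) = 6; C(5,4) = 5
Product: 6 × 5 = 30 ≡ 11 (mod 19)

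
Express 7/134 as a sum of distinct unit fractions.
1/20 + 1/447 + 1/598980

Greedy algorithm:
7/134: ceiling(134/7) = 20, use 1/20
3/1340: ceiling(1340/3) = 447, use 1/447
1/598980: ceiling(598980/1) = 598980, use 1/598980
Result: 7/134 = 1/20 + 1/447 + 1/598980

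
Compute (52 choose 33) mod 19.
2

Using Lucas' theorem:
Write n=52 and k=33 in base 19:
n in base 19: [2, 14]
k in base 19: [1, 14]
C(52,33) mod 19 = ∏ C(n_i, k_i) mod 19
Digit binomials (mod 19): C(2,1) = 2; C(14,14) = 1
Product: 2 × 1 = 2 ≡ 2 (mod 19)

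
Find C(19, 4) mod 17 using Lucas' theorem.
0

Using Lucas' theorem:
Write n=19 and k=4 in base 17:
n in base 17: [1, 2]
k in base 17: [0, 4]
C(19,4) mod 17 = ∏ C(n_i, k_i) mod 17
Digit binomials (mod 17): C(1,0) = 1; C(2,4) = 0 (k_i > n_i)
Product: 1 × 0 = 0 ≡ 0 (mod 17)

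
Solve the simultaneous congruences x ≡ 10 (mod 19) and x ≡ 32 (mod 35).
67

Using Chinese Remainder Theorem:
M = 19 × 35 = 665
M1 = 35, M2 = 19
y1 = 35^(-1) mod 19 = 6
y2 = 19^(-1) mod 35 = 24
x = (10×35×6 + 32×19×24) mod 665 = 67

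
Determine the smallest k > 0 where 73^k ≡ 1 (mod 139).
138

139 is prime, so ord(73) divides φ(139) = 138.
Divisors of 138: 1, 2, 3, 6, 23, 46, 69, 138.
Repeated squaring: 73^1 ≡ 73, 73^2 ≡ 47, 73^4 ≡ 124, 73^8 ≡ 86, 73^16 ≡ 29, 73^32 ≡ 7, 73^64 ≡ 49, 73^128 ≡ 38 (mod 139).
Test 73^d mod 139 for each divisor d in increasing order:
73^1 ≡ 73
73^2 ≡ 47
73^3 = 73^2·73^1 ≡ 95
73^6 = 73^4·73^2 ≡ 129
73^23 = 73^16·73^4·73^2·73^1 ≡ 97
73^46 = 73^32·73^8·73^4·73^2 ≡ 96
73^69 = 73^64·73^4·73^1 ≡ 138
73^138 = 73^128·73^8·73^2 ≡ 1  ← first divisor giving 1
The order is 138.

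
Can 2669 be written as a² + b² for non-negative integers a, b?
13² + 50² (a=13, b=50)

Factorization: 2669 = 17 × 157
By Fermat: n is sum of two squares iff every prime p ≡ 3 (mod 4) appears to even power.
All primes ≡ 3 (mod 4) appear to even power.
Search a = 0, 1, 2, … for 2669 - a² a perfect square: first hit at a = 13: 2669 - 169 = 2500 = 50².
2669 = 13² + 50² = 169 + 2500 ✓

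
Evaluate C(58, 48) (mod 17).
0

Using Lucas' theorem:
Write n=58 and k=48 in base 17:
n in base 17: [3, 7]
k in base 17: [2, 14]
C(58,48) mod 17 = ∏ C(n_i, k_i) mod 17
Digit binomials (mod 17): C(3,2) = 3; C(7,14) = 0 (k_i > n_i)
Product: 3 × 0 = 0 ≡ 0 (mod 17)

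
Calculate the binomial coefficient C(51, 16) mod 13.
10

Using Lucas' theorem:
Write n=51 and k=16 in base 13:
n in base 13: [3, 12]
k in base 13: [1, 3]
C(51,16) mod 13 = ∏ C(n_i, k_i) mod 13
Digit binomials (mod 13): C(3,1) = 3; C(12,3) = 220 ≡ 12
Product: 3 × 12 = 36 ≡ 10 (mod 13)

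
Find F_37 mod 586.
553

Matrix identity: Q^n = [[F_(n+1), F_n], [F_n, F_(n-1)]] with Q = [[1,1],[1,0]].
n = 37 = 100101₂. Square-and-multiply, entries mod 586:
Q^1 = [[1,1],[1,0]]
Q^2 = (Q^1)² = [[2,1],[1,1]]
Q^4 = (Q^2)² = [[5,3],[3,2]]
Q^9 = (Q^4)²·Q = [[55,34],[34,21]]
Q^18 = (Q^9)² = [[79,240],[240,425]]
Q^37 = (Q^18)²·Q = [[211,553],[553,244]]
F_37 mod 586 = Q^37[0][1] = 553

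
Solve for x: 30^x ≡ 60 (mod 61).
30

Baby-step giant-step with step n = ⌈√61⌉ = 8.
Baby steps 30^j mod 61 (j:value) for j=0..7: 0:1, 1:30, 2:46, 3:38, 4:42, 5:40, 6:41, 7:10.
Giant-step multiplier: 30^(-8) ≡ 30^(60-8) = 30^52 ≡ 12 (mod 61).
Giant steps γ_i = 60·12^i mod 61: γ_0=60, γ_1=49, γ_2=39, γ_3=41 (in table at j=6).
x = i·n + j = 3·8 + 6 = 30.
Check: 30^30 ≡ 60 (mod 61).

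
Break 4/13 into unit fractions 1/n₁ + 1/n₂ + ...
1/4 + 1/18 + 1/468

Greedy algorithm:
4/13: ceiling(13/4) = 4, use 1/4
3/52: ceiling(52/3) = 18, use 1/18
1/468: ceiling(468/1) = 468, use 1/468
Result: 4/13 = 1/4 + 1/18 + 1/468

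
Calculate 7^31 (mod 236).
167

Repeated squaring. Binary of 31 = 11111.
7^1 ≡ 7 (mod 236); 7^2 ≡ 49 (mod 236); 7^4 ≡ 41 (mod 236); 7^8 ≡ 29 (mod 236); 7^16 ≡ 133 (mod 236)
7^31 = 7^1 × 7^2 × 7^4 × 7^8 × 7^16 ≡ 167 (mod 236)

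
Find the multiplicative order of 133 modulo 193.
64

193 is prime, so ord(133) divides φ(193) = 192.
Divisors of 192: 1, 2, 3, 4, 6, 8, 12, 16, 24, 32, 48, 64, 96, 192.
Repeated squaring: 133^1 ≡ 133, 133^2 ≡ 126, 133^4 ≡ 50, 133^8 ≡ 184, 133^16 ≡ 81, 133^32 ≡ 192, 133^64 ≡ 1, 133^128 ≡ 1 (mod 193).
Test 133^d mod 193 for each divisor d in increasing order:
133^1 ≡ 133
133^2 ≡ 126
133^3 = 133^2·133^1 ≡ 160
133^4 ≡ 50
133^6 = 133^4·133^2 ≡ 124
133^8 ≡ 184
133^12 = 133^8·133^4 ≡ 129
133^16 ≡ 81
133^24 = 133^16·133^8 ≡ 43
133^32 ≡ 192
133^48 = 133^32·133^16 ≡ 112
133^64 ≡ 1  ← first divisor giving 1
The order is 64.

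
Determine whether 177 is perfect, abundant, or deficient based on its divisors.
deficient

Proper divisors of 177: sum = 1 + 3 + 59 = 63
Since 63 < 177, 177 is deficient.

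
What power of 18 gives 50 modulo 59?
3

Baby-step giant-step with step n = ⌈√59⌉ = 8.
Baby steps 18^j mod 59 (j:value) for j=0..7: 0:1, 1:18, 2:29, 3:50, 4:15, 5:34, 6:22, 7:42.
h = 50 is already in the table at j=3, so x = 3.
Check: 18^3 ≡ 50 (mod 59).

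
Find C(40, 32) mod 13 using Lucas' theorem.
0

Using Lucas' theorem:
Write n=40 and k=32 in base 13:
n in base 13: [3, 1]
k in base 13: [2, 6]
C(40,32) mod 13 = ∏ C(n_i, k_i) mod 13
Digit binomials (mod 13): C(3,2) = 3; C(1,6) = 0 (k_i > n_i)
Product: 3 × 0 = 0 ≡ 0 (mod 13)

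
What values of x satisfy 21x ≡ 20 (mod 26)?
x ≡ 22 (mod 26)

gcd(21, 26) = 1, which divides 20, so solutions exist.
Find 21^(-1) mod 26 by the extended Euclidean algorithm:
26 = 1 × 21 + 5  ⟹  5 = (1)·26 + (-1)·21
21 = 4 × 5 + 1  ⟹  1 = (-4)·26 + (5)·21
So (5)·21 ≡ 1 (mod 26), i.e. 21^(-1) ≡ 5 (mod 26).
x ≡ 5 × 20 = 100 ≡ 22 (mod 26).
Check: 21 × 22 = 462 ≡ 20 (mod 26).
Unique solution: x ≡ 22 (mod 26)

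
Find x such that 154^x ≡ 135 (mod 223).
52

Baby-step giant-step with step n = ⌈√223⌉ = 15.
Baby steps 154^j mod 223 (j:value) for j=0..14: 0:1, 1:154, 2:78, 3:193, 4:63, 5:113, 6:8, 7:117, 8:178, 9:206, 10:58, 11:12, 12:64, 13:44, 14:86.
Giant-step multiplier: 154^(-15) ≡ 154^(222-15) = 154^207 ≡ 182 (mod 223).
Giant steps γ_i = 135·182^i mod 223: γ_0=135, γ_1=40, γ_2=144, γ_3=117 (in table at j=7).
x = i·n + j = 3·15 + 7 = 52.
Check: 154^52 ≡ 135 (mod 223).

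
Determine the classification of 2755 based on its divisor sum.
deficient

Proper divisors of 2755: sum = 1 + 5 + 19 + 29 + 95 + 145 + 551 = 845
Since 845 < 2755, 2755 is deficient.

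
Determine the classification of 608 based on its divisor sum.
abundant

Proper divisors of 608: sum = 1 + 2 + 4 + 8 + 16 + 19 + 32 + 38 + 76 + 152 + 304 = 652
Since 652 > 608, 608 is abundant.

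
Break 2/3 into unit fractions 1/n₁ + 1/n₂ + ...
1/2 + 1/6

Greedy algorithm:
2/3: ceiling(3/2) = 2, use 1/2
1/6: ceiling(6/1) = 6, use 1/6
Result: 2/3 = 1/2 + 1/6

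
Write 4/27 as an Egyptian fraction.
1/7 + 1/189

Greedy algorithm:
4/27: ceiling(27/4) = 7, use 1/7
1/189: ceiling(189/1) = 189, use 1/189
Result: 4/27 = 1/7 + 1/189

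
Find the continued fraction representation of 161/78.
[2; 15, 1, 1, 2]

Euclidean algorithm steps:
161 = 2 × 78 + 5
78 = 15 × 5 + 3
5 = 1 × 3 + 2
3 = 1 × 2 + 1
2 = 2 × 1 + 0
Continued fraction: [2; 15, 1, 1, 2]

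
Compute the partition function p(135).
9035836076

p(n) counts ways to write n as a sum of positive integers (order ignored).
Euler's pentagonal recurrence: p(k) = p(k-1) + p(k-2) - p(k-5) - p(k-7) + p(k-12) + p(k-15) - ... (offsets j(3j∓1)/2, signs ++--, p(0)=1, p(<0)=0).
DP table for k = 0..134: p(0)=1, p(1)=1, p(2)=2, p(3)=3, p(4)=5, p(5)=7, p(6)=11, p(7)=15, p(8)=22, p(9)=30, p(10)=42, p(11)=56, p(12)=77, p(13)=101, p(14)=135, p(15)=176, p(16)=231, p(17)=297, p(18)=385, p(19)=490, p(20)=627, p(21)=792, p(22)=1002, p(23)=1255, p(24)=1575, p(25)=1958, p(26)=2436, p(27)=3010, p(28)=3718, p(29)=4565, p(30)=5604, p(31)=6842, p(32)=8349, p(33)=10143, p(34)=12310, p(35)=14883, p(36)=17977, p(37)=21637, p(38)=26015, p(39)=31185, p(40)=37338, p(41)=44583, p(42)=53174, p(43)=63261, p(44)=75175, p(45)=89134, p(46)=105558, p(47)=124754, p(48)=147273, p(49)=173525, p(50)=204226, p(51)=239943, p(52)=281589, p(53)=329931, p(54)=386155, p(55)=451276, p(56)=526823, p(57)=614154, p(58)=715220, p(59)=831820, p(60)=966467, p(61)=1121505, p(62)=1300156, p(63)=1505499, p(64)=1741630, p(65)=2012558, p(66)=2323520, p(67)=2679689, p(68)=3087735, p(69)=3554345, p(70)=4087968, p(71)=4697205, p(72)=5392783, p(73)=6185689, p(74)=7089500, p(75)=8118264, p(76)=9289091, p(77)=10619863, p(78)=12132164, p(79)=13848650, p(80)=15796476, p(81)=18004327, p(82)=20506255, p(83)=23338469, p(84)=26543660, p(85)=30167357, p(86)=34262962, p(87)=38887673, p(88)=44108109, p(89)=49995925, p(90)=56634173, p(91)=64112359, p(92)=72533807, p(93)=82010177, p(94)=92669720, p(95)=104651419, p(96)=118114304, p(97)=133230930, p(98)=150198136, p(99)=169229875, p(100)=190569292, p(101)=214481126, p(102)=241265379, p(103)=271248950, p(104)=304801365, p(105)=342325709, p(106)=384276336, p(107)=431149389, p(108)=483502844, p(109)=541946240, p(110)=607163746, p(111)=679903203, p(112)=761002156, p(113)=851376628, p(114)=952050665, p(115)=1064144451, p(116)=1188908248, p(117)=1327710076, p(118)=1482074143, p(119)=1653668665, p(120)=1844349560, p(121)=2056148051, p(122)=2291320912, p(123)=2552338241, p(124)=2841940500, p(125)=3163127352, p(126)=3519222692, p(127)=3913864295, p(128)=4351078600, p(129)=4835271870, p(130)=5371315400, p(131)=5964539504, p(132)=6620830889, p(133)=7346629512, p(134)=8149040695.
Final step: p(135) = p(134) + p(133) - p(130) - p(128) + p(123) + p(120) - p(113) - p(109) + p(100) + p(95) - p(84) - p(78) + p(65) + p(58) - p(43) - p(35) + p(18) + p(9)
= 8149040695 + 7346629512 - 5371315400 - 4351078600 + 2552338241 + 1844349560 - 851376628 - 541946240 + 190569292 + 104651419 - 26543660 - 12132164 + 2012558 + 715220 - 63261 - 14883 + 385 + 30
= 9035836076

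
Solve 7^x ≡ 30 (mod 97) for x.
87

Baby-step giant-step with step n = ⌈√97⌉ = 10.
Baby steps 7^j mod 97 (j:value) for j=0..9: 0:1, 1:7, 2:49, 3:52, 4:73, 5:26, 6:85, 7:13, 8:91, 9:55.
Giant-step multiplier: 7^(-10) ≡ 7^(96-10) = 7^86 ≡ 32 (mod 97).
Giant steps γ_i = 30·32^i mod 97: γ_0=30, γ_1=87, γ_2=68, γ_3=42, γ_4=83, γ_5=37, γ_6=20, γ_7=58, γ_8=13 (in table at j=7).
x = i·n + j = 8·10 + 7 = 87.
Check: 7^87 ≡ 30 (mod 97).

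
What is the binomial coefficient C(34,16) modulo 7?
6

Using Lucas' theorem:
Write n=34 and k=16 in base 7:
n in base 7: [4, 6]
k in base 7: [2, 2]
C(34,16) mod 7 = ∏ C(n_i, k_i) mod 7
Digit binomials (mod 7): C(4,2) = 6; C(6,2) = 15 ≡ 1
Product: 6 × 1 = 6 ≡ 6 (mod 7)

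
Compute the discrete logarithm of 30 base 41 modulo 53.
13

Baby-step giant-step with step n = ⌈√53⌉ = 8.
Baby steps 41^j mod 53 (j:value) for j=0..7: 0:1, 1:41, 2:38, 3:21, 4:13, 5:3, 6:17, 7:8.
Giant-step multiplier: 41^(-8) ≡ 41^(52-8) = 41^44 ≡ 16 (mod 53).
Giant steps γ_i = 30·16^i mod 53: γ_0=30, γ_1=3 (in table at j=5).
x = i·n + j = 1·8 + 5 = 13.
Check: 41^13 ≡ 30 (mod 53).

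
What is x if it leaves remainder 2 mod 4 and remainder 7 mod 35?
42

Using Chinese Remainder Theorem:
M = 4 × 35 = 140
M1 = 35, M2 = 4
y1 = 35^(-1) mod 4 = 3
y2 = 4^(-1) mod 35 = 9
x = (2×35×3 + 7×4×9) mod 140 = 42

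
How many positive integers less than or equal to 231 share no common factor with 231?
120

231 = 3 × 7 × 11
φ(n) = n × ∏(1 - 1/p) for each prime p dividing n
φ(231) = 231 × (1 - 1/3) × (1 - 1/7) × (1 - 1/11) = 120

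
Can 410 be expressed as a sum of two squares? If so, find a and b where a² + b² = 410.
7² + 19² (a=7, b=19)

Factorization: 410 = 2 × 5 × 41
By Fermat: n is sum of two squares iff every prime p ≡ 3 (mod 4) appears to even power.
All primes ≡ 3 (mod 4) appear to even power.
Search a = 0, 1, 2, … for 410 - a² a perfect square: first hit at a = 7: 410 - 49 = 361 = 19².
410 = 7² + 19² = 49 + 361 ✓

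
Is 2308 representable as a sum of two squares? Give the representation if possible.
2² + 48² (a=2, b=48)

Factorization: 2308 = 2^2 × 577
By Fermat: n is sum of two squares iff every prime p ≡ 3 (mod 4) appears to even power.
All primes ≡ 3 (mod 4) appear to even power.
Search a = 0, 1, 2, … for 2308 - a² a perfect square: first hit at a = 2: 2308 - 4 = 2304 = 48².
2308 = 2² + 48² = 4 + 2304 ✓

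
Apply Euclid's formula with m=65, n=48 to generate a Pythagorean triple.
(1921, 6240, 6529)

Euclid's formula: a = m² - n², b = 2mn, c = m² + n²
m = 65, n = 48
a = 65² - 48² = 4225 - 2304 = 1921
b = 2 × 65 × 48 = 6240
c = 65² + 48² = 4225 + 2304 = 6529
Verification: 1921² + 6240² = 3690241 + 38937600 = 42627841 = 6529² ✓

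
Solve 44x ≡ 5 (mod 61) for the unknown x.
x ≡ 32 (mod 61)

gcd(44, 61) = 1, which divides 5, so solutions exist.
Find 44^(-1) mod 61 by the extended Euclidean algorithm:
61 = 1 × 44 + 17  ⟹  17 = (1)·61 + (-1)·44
44 = 2 × 17 + 10  ⟹  10 = (-2)·61 + (3)·44
17 = 1 × 10 + 7  ⟹  7 = (3)·61 + (-4)·44
10 = 1 × 7 + 3  ⟹  3 = (-5)·61 + (7)·44
7 = 2 × 3 + 1  ⟹  1 = (13)·61 + (-18)·44
So (-18)·44 ≡ 1 (mod 61), i.e. 44^(-1) ≡ -18 ≡ 43 (mod 61).
x ≡ 43 × 5 = 215 ≡ 32 (mod 61).
Check: 44 × 32 = 1408 ≡ 5 (mod 61).
Unique solution: x ≡ 32 (mod 61)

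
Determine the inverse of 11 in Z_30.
11

gcd(11, 30) = 1, so the inverse exists.
Extended Euclidean algorithm on (30, 11):
30 = 2 × 11 + 8  ⟹  8 = (1)·30 + (-2)·11
11 = 1 × 8 + 3  ⟹  3 = (-1)·30 + (3)·11
8 = 2 × 3 + 2  ⟹  2 = (3)·30 + (-8)·11
3 = 1 × 2 + 1  ⟹  1 = (-4)·30 + (11)·11
So (11)·11 ≡ 1 (mod 30), i.e. 11^(-1) ≡ 11 (mod 30).
Check: 11 × 11 = 121 ≡ 1 (mod 30)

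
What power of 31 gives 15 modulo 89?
25

Baby-step giant-step with step n = ⌈√89⌉ = 10.
Baby steps 31^j mod 89 (j:value) for j=0..9: 0:1, 1:31, 2:71, 3:65, 4:57, 5:76, 6:42, 7:56, 8:45, 9:60.
Giant-step multiplier: 31^(-10) ≡ 31^(88-10) = 31^78 ≡ 79 (mod 89).
Giant steps γ_i = 15·79^i mod 89: γ_0=15, γ_1=28, γ_2=76 (in table at j=5).
x = i·n + j = 2·10 + 5 = 25.
Check: 31^25 ≡ 15 (mod 89).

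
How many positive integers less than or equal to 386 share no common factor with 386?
192

386 = 2 × 193
φ(n) = n × ∏(1 - 1/p) for each prime p dividing n
φ(386) = 386 × (1 - 1/2) × (1 - 1/193) = 192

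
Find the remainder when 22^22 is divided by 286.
22

Repeated squaring. Binary of 22 = 10110.
22^1 ≡ 22 (mod 286); 22^2 ≡ 198 (mod 286); 22^4 ≡ 22 (mod 286); 22^8 ≡ 198 (mod 286); 22^16 ≡ 22 (mod 286)
22^22 = 22^2 × 22^4 × 22^16 ≡ 22 (mod 286)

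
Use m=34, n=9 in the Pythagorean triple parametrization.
(1075, 612, 1237)

Euclid's formula: a = m² - n², b = 2mn, c = m² + n²
m = 34, n = 9
a = 34² - 9² = 1156 - 81 = 1075
b = 2 × 34 × 9 = 612
c = 34² + 9² = 1156 + 81 = 1237
Verification: 1075² + 612² = 1155625 + 374544 = 1530169 = 1237² ✓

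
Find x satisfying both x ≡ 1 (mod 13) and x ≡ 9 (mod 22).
53

Using Chinese Remainder Theorem:
M = 13 × 22 = 286
M1 = 22, M2 = 13
y1 = 22^(-1) mod 13 = 3
y2 = 13^(-1) mod 22 = 17
x = (1×22×3 + 9×13×17) mod 286 = 53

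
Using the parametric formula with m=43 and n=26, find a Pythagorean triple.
(1173, 2236, 2525)

Euclid's formula: a = m² - n², b = 2mn, c = m² + n²
m = 43, n = 26
a = 43² - 26² = 1849 - 676 = 1173
b = 2 × 43 × 26 = 2236
c = 43² + 26² = 1849 + 676 = 2525
Verification: 1173² + 2236² = 1375929 + 4999696 = 6375625 = 2525² ✓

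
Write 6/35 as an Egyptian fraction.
1/6 + 1/210

Greedy algorithm:
6/35: ceiling(35/6) = 6, use 1/6
1/210: ceiling(210/1) = 210, use 1/210
Result: 6/35 = 1/6 + 1/210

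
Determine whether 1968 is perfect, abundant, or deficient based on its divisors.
abundant

Proper divisors of 1968: sum = 1 + 2 + 3 + 4 + 6 + 8 + 12 + 16 + ... + 328 + 492 + 656 + 984 (19 divisors) = 3240
Since 3240 > 1968, 1968 is abundant.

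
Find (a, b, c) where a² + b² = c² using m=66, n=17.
(4067, 2244, 4645)

Euclid's formula: a = m² - n², b = 2mn, c = m² + n²
m = 66, n = 17
a = 66² - 17² = 4356 - 289 = 4067
b = 2 × 66 × 17 = 2244
c = 66² + 17² = 4356 + 289 = 4645
Verification: 4067² + 2244² = 16540489 + 5035536 = 21576025 = 4645² ✓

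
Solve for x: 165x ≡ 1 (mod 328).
165

gcd(165, 328) = 1, so the inverse exists.
Extended Euclidean algorithm on (328, 165):
328 = 1 × 165 + 163  ⟹  163 = (1)·328 + (-1)·165
165 = 1 × 163 + 2  ⟹  2 = (-1)·328 + (2)·165
163 = 81 × 2 + 1  ⟹  1 = (82)·328 + (-163)·165
So (-163)·165 ≡ 1 (mod 328), i.e. 165^(-1) ≡ -163 ≡ 165 (mod 328).
Check: 165 × 165 = 27225 ≡ 1 (mod 328)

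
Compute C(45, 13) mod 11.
0

Using Lucas' theorem:
Write n=45 and k=13 in base 11:
n in base 11: [4, 1]
k in base 11: [1, 2]
C(45,13) mod 11 = ∏ C(n_i, k_i) mod 11
Digit binomials (mod 11): C(4,1) = 4; C(1,2) = 0 (k_i > n_i)
Product: 4 × 0 = 0 ≡ 0 (mod 11)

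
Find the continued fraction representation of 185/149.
[1; 4, 7, 5]

Euclidean algorithm steps:
185 = 1 × 149 + 36
149 = 4 × 36 + 5
36 = 7 × 5 + 1
5 = 5 × 1 + 0
Continued fraction: [1; 4, 7, 5]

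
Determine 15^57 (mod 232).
15

Repeated squaring. Binary of 57 = 111001.
15^1 ≡ 15 (mod 232); 15^2 ≡ 225 (mod 232); 15^4 ≡ 49 (mod 232); 15^8 ≡ 81 (mod 232); 15^16 ≡ 65 (mod 232); 15^32 ≡ 49 (mod 232)
15^57 = 15^1 × 15^8 × 15^16 × 15^32 ≡ 15 (mod 232)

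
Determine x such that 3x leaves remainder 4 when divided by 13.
x ≡ 10 (mod 13)

gcd(3, 13) = 1, which divides 4, so solutions exist.
Find 3^(-1) mod 13 by the extended Euclidean algorithm:
13 = 4 × 3 + 1  ⟹  1 = (1)·13 + (-4)·3
So (-4)·3 ≡ 1 (mod 13), i.e. 3^(-1) ≡ -4 ≡ 9 (mod 13).
x ≡ 9 × 4 = 36 ≡ 10 (mod 13).
Check: 3 × 10 = 30 ≡ 4 (mod 13).
Unique solution: x ≡ 10 (mod 13)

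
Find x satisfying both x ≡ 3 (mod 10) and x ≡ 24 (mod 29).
53

Using Chinese Remainder Theorem:
M = 10 × 29 = 290
M1 = 29, M2 = 10
y1 = 29^(-1) mod 10 = 9
y2 = 10^(-1) mod 29 = 3
x = (3×29×9 + 24×10×3) mod 290 = 53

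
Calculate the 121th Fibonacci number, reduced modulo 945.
496

Matrix identity: Q^n = [[F_(n+1), F_n], [F_n, F_(n-1)]] with Q = [[1,1],[1,0]].
n = 121 = 1111001₂. Square-and-multiply, entries mod 945:
Q^1 = [[1,1],[1,0]]
Q^3 = (Q^1)²·Q = [[3,2],[2,1]]
Q^7 = (Q^3)²·Q = [[21,13],[13,8]]
Q^15 = (Q^7)²·Q = [[42,610],[610,377]]
Q^30 = (Q^15)² = [[589,440],[440,149]]
Q^60 = (Q^30)² = [[926,585],[585,341]]
Q^121 = (Q^60)²·Q = [[811,496],[496,315]]
F_121 mod 945 = Q^121[0][1] = 496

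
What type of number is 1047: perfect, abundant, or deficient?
deficient

Proper divisors of 1047: sum = 1 + 3 + 349 = 353
Since 353 < 1047, 1047 is deficient.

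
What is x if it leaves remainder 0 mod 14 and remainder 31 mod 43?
504

Using Chinese Remainder Theorem:
M = 14 × 43 = 602
M1 = 43, M2 = 14
y1 = 43^(-1) mod 14 = 1
y2 = 14^(-1) mod 43 = 40
x = (0×43×1 + 31×14×40) mod 602 = 504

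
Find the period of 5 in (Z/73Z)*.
72

73 is prime, so ord(5) divides φ(73) = 72.
Divisors of 72: 1, 2, 3, 4, 6, 8, 9, 12, 18, 24, 36, 72.
Repeated squaring: 5^1 ≡ 5, 5^2 ≡ 25, 5^4 ≡ 41, 5^8 ≡ 2, 5^16 ≡ 4, 5^32 ≡ 16, 5^64 ≡ 37 (mod 73).
Test 5^d mod 73 for each divisor d in increasing order:
5^1 ≡ 5
5^2 ≡ 25
5^3 = 5^2·5^1 ≡ 52
5^4 ≡ 41
5^6 = 5^4·5^2 ≡ 3
5^8 ≡ 2
5^9 = 5^8·5^1 ≡ 10
5^12 = 5^8·5^4 ≡ 9
5^18 = 5^16·5^2 ≡ 27
5^24 = 5^16·5^8 ≡ 8
5^36 = 5^32·5^4 ≡ 72
5^72 = 5^64·5^8 ≡ 1  ← first divisor giving 1
The order is 72.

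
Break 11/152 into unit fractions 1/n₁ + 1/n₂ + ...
1/14 + 1/1064

Greedy algorithm:
11/152: ceiling(152/11) = 14, use 1/14
1/1064: ceiling(1064/1) = 1064, use 1/1064
Result: 11/152 = 1/14 + 1/1064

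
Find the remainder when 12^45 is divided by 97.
70

Repeated squaring. Binary of 45 = 101101.
12^1 ≡ 12 (mod 97); 12^2 ≡ 47 (mod 97); 12^4 ≡ 75 (mod 97); 12^8 ≡ 96 (mod 97); 12^16 ≡ 1 (mod 97); 12^32 ≡ 1 (mod 97)
12^45 = 12^1 × 12^4 × 12^8 × 12^32 ≡ 70 (mod 97)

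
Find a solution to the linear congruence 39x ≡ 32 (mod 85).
x ≡ 3 (mod 85)

gcd(39, 85) = 1, which divides 32, so solutions exist.
Find 39^(-1) mod 85 by the extended Euclidean algorithm:
85 = 2 × 39 + 7  ⟹  7 = (1)·85 + (-2)·39
39 = 5 × 7 + 4  ⟹  4 = (-5)·85 + (11)·39
7 = 1 × 4 + 3  ⟹  3 = (6)·85 + (-13)·39
4 = 1 × 3 + 1  ⟹  1 = (-11)·85 + (24)·39
So (24)·39 ≡ 1 (mod 85), i.e. 39^(-1) ≡ 24 (mod 85).
x ≡ 24 × 32 = 768 ≡ 3 (mod 85).
Check: 39 × 3 = 117 ≡ 32 (mod 85).
Unique solution: x ≡ 3 (mod 85)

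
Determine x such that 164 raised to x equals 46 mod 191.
36

Baby-step giant-step with step n = ⌈√191⌉ = 14.
Baby steps 164^j mod 191 (j:value) for j=0..13: 0:1, 1:164, 2:156, 3:181, 4:79, 5:159, 6:100, 7:165, 8:129, 9:146, 10:69, 11:47, 12:68, 13:74.
Giant-step multiplier: 164^(-14) ≡ 164^(190-14) = 164^176 ≡ 102 (mod 191).
Giant steps γ_i = 46·102^i mod 191: γ_0=46, γ_1=108, γ_2=129 (in table at j=8).
x = i·n + j = 2·14 + 8 = 36.
Check: 164^36 ≡ 46 (mod 191).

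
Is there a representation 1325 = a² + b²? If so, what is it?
10² + 35² (a=10, b=35)

Factorization: 1325 = 5^2 × 53
By Fermat: n is sum of two squares iff every prime p ≡ 3 (mod 4) appears to even power.
All primes ≡ 3 (mod 4) appear to even power.
Search a = 0, 1, 2, … for 1325 - a² a perfect square: first hit at a = 10: 1325 - 100 = 1225 = 35².
1325 = 10² + 35² = 100 + 1225 ✓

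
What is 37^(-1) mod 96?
13

gcd(37, 96) = 1, so the inverse exists.
Extended Euclidean algorithm on (96, 37):
96 = 2 × 37 + 22  ⟹  22 = (1)·96 + (-2)·37
37 = 1 × 22 + 15  ⟹  15 = (-1)·96 + (3)·37
22 = 1 × 15 + 7  ⟹  7 = (2)·96 + (-5)·37
15 = 2 × 7 + 1  ⟹  1 = (-5)·96 + (13)·37
So (13)·37 ≡ 1 (mod 96), i.e. 37^(-1) ≡ 13 (mod 96).
Check: 37 × 13 = 481 ≡ 1 (mod 96)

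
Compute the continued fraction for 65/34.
[1; 1, 10, 3]

Euclidean algorithm steps:
65 = 1 × 34 + 31
34 = 1 × 31 + 3
31 = 10 × 3 + 1
3 = 3 × 1 + 0
Continued fraction: [1; 1, 10, 3]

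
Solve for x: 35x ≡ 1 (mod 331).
227

gcd(35, 331) = 1, so the inverse exists.
Extended Euclidean algorithm on (331, 35):
331 = 9 × 35 + 16  ⟹  16 = (1)·331 + (-9)·35
35 = 2 × 16 + 3  ⟹  3 = (-2)·331 + (19)·35
16 = 5 × 3 + 1  ⟹  1 = (11)·331 + (-104)·35
So (-104)·35 ≡ 1 (mod 331), i.e. 35^(-1) ≡ -104 ≡ 227 (mod 331).
Check: 35 × 227 = 7945 ≡ 1 (mod 331)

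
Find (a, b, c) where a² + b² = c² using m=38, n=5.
(1419, 380, 1469)

Euclid's formula: a = m² - n², b = 2mn, c = m² + n²
m = 38, n = 5
a = 38² - 5² = 1444 - 25 = 1419
b = 2 × 38 × 5 = 380
c = 38² + 5² = 1444 + 25 = 1469
Verification: 1419² + 380² = 2013561 + 144400 = 2157961 = 1469² ✓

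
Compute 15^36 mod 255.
135

Repeated squaring. Binary of 36 = 100100.
15^1 ≡ 15 (mod 255); 15^2 ≡ 225 (mod 255); 15^4 ≡ 135 (mod 255); 15^8 ≡ 120 (mod 255); 15^16 ≡ 120 (mod 255); 15^32 ≡ 120 (mod 255)
15^36 = 15^4 × 15^32 ≡ 135 (mod 255)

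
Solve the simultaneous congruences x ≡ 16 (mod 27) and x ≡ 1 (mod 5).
16

Using Chinese Remainder Theorem:
M = 27 × 5 = 135
M1 = 5, M2 = 27
y1 = 5^(-1) mod 27 = 11
y2 = 27^(-1) mod 5 = 3
x = (16×5×11 + 1×27×3) mod 135 = 16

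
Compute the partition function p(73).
6185689

p(n) counts ways to write n as a sum of positive integers (order ignored).
Euler's pentagonal recurrence: p(k) = p(k-1) + p(k-2) - p(k-5) - p(k-7) + p(k-12) + p(k-15) - ... (offsets j(3j∓1)/2, signs ++--, p(0)=1, p(<0)=0).
DP table for k = 0..72: p(0)=1, p(1)=1, p(2)=2, p(3)=3, p(4)=5, p(5)=7, p(6)=11, p(7)=15, p(8)=22, p(9)=30, p(10)=42, p(11)=56, p(12)=77, p(13)=101, p(14)=135, p(15)=176, p(16)=231, p(17)=297, p(18)=385, p(19)=490, p(20)=627, p(21)=792, p(22)=1002, p(23)=1255, p(24)=1575, p(25)=1958, p(26)=2436, p(27)=3010, p(28)=3718, p(29)=4565, p(30)=5604, p(31)=6842, p(32)=8349, p(33)=10143, p(34)=12310, p(35)=14883, p(36)=17977, p(37)=21637, p(38)=26015, p(39)=31185, p(40)=37338, p(41)=44583, p(42)=53174, p(43)=63261, p(44)=75175, p(45)=89134, p(46)=105558, p(47)=124754, p(48)=147273, p(49)=173525, p(50)=204226, p(51)=239943, p(52)=281589, p(53)=329931, p(54)=386155, p(55)=451276, p(56)=526823, p(57)=614154, p(58)=715220, p(59)=831820, p(60)=966467, p(61)=1121505, p(62)=1300156, p(63)=1505499, p(64)=1741630, p(65)=2012558, p(66)=2323520, p(67)=2679689, p(68)=3087735, p(69)=3554345, p(70)=4087968, p(71)=4697205, p(72)=5392783.
Final step: p(73) = p(72) + p(71) - p(68) - p(66) + p(61) + p(58) - p(51) - p(47) + p(38) + p(33) - p(22) - p(16) + p(3)
= 5392783 + 4697205 - 3087735 - 2323520 + 1121505 + 715220 - 239943 - 124754 + 26015 + 10143 - 1002 - 231 + 3
= 6185689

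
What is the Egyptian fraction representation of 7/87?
1/13 + 1/283 + 1/320073

Greedy algorithm:
7/87: ceiling(87/7) = 13, use 1/13
4/1131: ceiling(1131/4) = 283, use 1/283
1/320073: ceiling(320073/1) = 320073, use 1/320073
Result: 7/87 = 1/13 + 1/283 + 1/320073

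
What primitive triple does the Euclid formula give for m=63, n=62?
(125, 7812, 7813)

Euclid's formula: a = m² - n², b = 2mn, c = m² + n²
m = 63, n = 62
a = 63² - 62² = 3969 - 3844 = 125
b = 2 × 63 × 62 = 7812
c = 63² + 62² = 3969 + 3844 = 7813
Verification: 125² + 7812² = 15625 + 61027344 = 61042969 = 7813² ✓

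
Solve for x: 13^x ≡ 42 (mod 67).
45

Baby-step giant-step with step n = ⌈√67⌉ = 9.
Baby steps 13^j mod 67 (j:value) for j=0..8: 0:1, 1:13, 2:35, 3:53, 4:19, 5:46, 6:62, 7:2, 8:26.
Giant-step multiplier: 13^(-9) ≡ 13^(66-9) = 13^57 ≡ 45 (mod 67).
Giant steps γ_i = 42·45^i mod 67: γ_0=42, γ_1=14, γ_2=27, γ_3=9, γ_4=3, γ_5=1 (in table at j=0).
x = i·n + j = 5·9 + 0 = 45.
Check: 13^45 ≡ 42 (mod 67).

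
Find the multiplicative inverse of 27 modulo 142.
121

gcd(27, 142) = 1, so the inverse exists.
Extended Euclidean algorithm on (142, 27):
142 = 5 × 27 + 7  ⟹  7 = (1)·142 + (-5)·27
27 = 3 × 7 + 6  ⟹  6 = (-3)·142 + (16)·27
7 = 1 × 6 + 1  ⟹  1 = (4)·142 + (-21)·27
So (-21)·27 ≡ 1 (mod 142), i.e. 27^(-1) ≡ -21 ≡ 121 (mod 142).
Check: 27 × 121 = 3267 ≡ 1 (mod 142)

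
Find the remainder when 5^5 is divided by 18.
11

Repeated squaring. Binary of 5 = 101.
5^1 ≡ 5 (mod 18); 5^2 ≡ 7 (mod 18); 5^4 ≡ 13 (mod 18)
5^5 = 5^1 × 5^4 ≡ 11 (mod 18)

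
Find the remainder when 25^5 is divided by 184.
9

Repeated squaring. Binary of 5 = 101.
25^1 ≡ 25 (mod 184); 25^2 ≡ 73 (mod 184); 25^4 ≡ 177 (mod 184)
25^5 = 25^1 × 25^4 ≡ 9 (mod 184)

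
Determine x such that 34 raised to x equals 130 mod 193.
112

Baby-step giant-step with step n = ⌈√193⌉ = 14.
Baby steps 34^j mod 193 (j:value) for j=0..13: 0:1, 1:34, 2:191, 3:125, 4:4, 5:136, 6:185, 7:114, 8:16, 9:158, 10:161, 11:70, 12:64, 13:53.
Giant-step multiplier: 34^(-14) ≡ 34^(192-14) = 34^178 ≡ 98 (mod 193).
Giant steps γ_i = 130·98^i mod 193: γ_0=130, γ_1=2, γ_2=3, γ_3=101, γ_4=55, γ_5=179, γ_6=172, γ_7=65, γ_8=1 (in table at j=0).
x = i·n + j = 8·14 + 0 = 112.
Check: 34^112 ≡ 130 (mod 193).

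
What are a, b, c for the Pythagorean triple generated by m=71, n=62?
(1197, 8804, 8885)

Euclid's formula: a = m² - n², b = 2mn, c = m² + n²
m = 71, n = 62
a = 71² - 62² = 5041 - 3844 = 1197
b = 2 × 71 × 62 = 8804
c = 71² + 62² = 5041 + 3844 = 8885
Verification: 1197² + 8804² = 1432809 + 77510416 = 78943225 = 8885² ✓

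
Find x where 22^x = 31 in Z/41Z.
12

Baby-step giant-step with step n = ⌈√41⌉ = 7.
Baby steps 22^j mod 41 (j:value) for j=0..6: 0:1, 1:22, 2:33, 3:29, 4:23, 5:14, 6:21.
Giant-step multiplier: 22^(-7) ≡ 22^(40-7) = 22^33 ≡ 15 (mod 41).
Giant steps γ_i = 31·15^i mod 41: γ_0=31, γ_1=14 (in table at j=5).
x = i·n + j = 1·7 + 5 = 12.
Check: 22^12 ≡ 31 (mod 41).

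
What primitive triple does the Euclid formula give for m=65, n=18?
(3901, 2340, 4549)

Euclid's formula: a = m² - n², b = 2mn, c = m² + n²
m = 65, n = 18
a = 65² - 18² = 4225 - 324 = 3901
b = 2 × 65 × 18 = 2340
c = 65² + 18² = 4225 + 324 = 4549
Verification: 3901² + 2340² = 15217801 + 5475600 = 20693401 = 4549² ✓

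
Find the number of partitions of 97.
133230930

p(n) counts ways to write n as a sum of positive integers (order ignored).
Euler's pentagonal recurrence: p(k) = p(k-1) + p(k-2) - p(k-5) - p(k-7) + p(k-12) + p(k-15) - ... (offsets j(3j∓1)/2, signs ++--, p(0)=1, p(<0)=0).
DP table for k = 0..96: p(0)=1, p(1)=1, p(2)=2, p(3)=3, p(4)=5, p(5)=7, p(6)=11, p(7)=15, p(8)=22, p(9)=30, p(10)=42, p(11)=56, p(12)=77, p(13)=101, p(14)=135, p(15)=176, p(16)=231, p(17)=297, p(18)=385, p(19)=490, p(20)=627, p(21)=792, p(22)=1002, p(23)=1255, p(24)=1575, p(25)=1958, p(26)=2436, p(27)=3010, p(28)=3718, p(29)=4565, p(30)=5604, p(31)=6842, p(32)=8349, p(33)=10143, p(34)=12310, p(35)=14883, p(36)=17977, p(37)=21637, p(38)=26015, p(39)=31185, p(40)=37338, p(41)=44583, p(42)=53174, p(43)=63261, p(44)=75175, p(45)=89134, p(46)=105558, p(47)=124754, p(48)=147273, p(49)=173525, p(50)=204226, p(51)=239943, p(52)=281589, p(53)=329931, p(54)=386155, p(55)=451276, p(56)=526823, p(57)=614154, p(58)=715220, p(59)=831820, p(60)=966467, p(61)=1121505, p(62)=1300156, p(63)=1505499, p(64)=1741630, p(65)=2012558, p(66)=2323520, p(67)=2679689, p(68)=3087735, p(69)=3554345, p(70)=4087968, p(71)=4697205, p(72)=5392783, p(73)=6185689, p(74)=7089500, p(75)=8118264, p(76)=9289091, p(77)=10619863, p(78)=12132164, p(79)=13848650, p(80)=15796476, p(81)=18004327, p(82)=20506255, p(83)=23338469, p(84)=26543660, p(85)=30167357, p(86)=34262962, p(87)=38887673, p(88)=44108109, p(89)=49995925, p(90)=56634173, p(91)=64112359, p(92)=72533807, p(93)=82010177, p(94)=92669720, p(95)=104651419, p(96)=118114304.
Final step: p(97) = p(96) + p(95) - p(92) - p(90) + p(85) + p(82) - p(75) - p(71) + p(62) + p(57) - p(46) - p(40) + p(27) + p(20) - p(5)
= 118114304 + 104651419 - 72533807 - 56634173 + 30167357 + 20506255 - 8118264 - 4697205 + 1300156 + 614154 - 105558 - 37338 + 3010 + 627 - 7
= 133230930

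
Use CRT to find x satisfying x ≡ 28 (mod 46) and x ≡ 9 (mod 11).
350

Using Chinese Remainder Theorem:
M = 46 × 11 = 506
M1 = 11, M2 = 46
y1 = 11^(-1) mod 46 = 21
y2 = 46^(-1) mod 11 = 6
x = (28×11×21 + 9×46×6) mod 506 = 350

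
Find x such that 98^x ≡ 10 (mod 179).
3

Baby-step giant-step with step n = ⌈√179⌉ = 14.
Baby steps 98^j mod 179 (j:value) for j=0..13: 0:1, 1:98, 2:117, 3:10, 4:85, 5:96, 6:100, 7:134, 8:65, 9:105, 10:87, 11:113, 12:155, 13:154.
h = 10 is already in the table at j=3, so x = 3.
Check: 98^3 ≡ 10 (mod 179).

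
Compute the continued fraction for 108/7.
[15; 2, 3]

Euclidean algorithm steps:
108 = 15 × 7 + 3
7 = 2 × 3 + 1
3 = 3 × 1 + 0
Continued fraction: [15; 2, 3]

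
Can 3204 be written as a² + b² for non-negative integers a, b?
30² + 48² (a=30, b=48)

Factorization: 3204 = 2^2 × 3^2 × 89
By Fermat: n is sum of two squares iff every prime p ≡ 3 (mod 4) appears to even power.
All primes ≡ 3 (mod 4) appear to even power.
Search a = 0, 1, 2, … for 3204 - a² a perfect square: first hit at a = 30: 3204 - 900 = 2304 = 48².
3204 = 30² + 48² = 900 + 2304 ✓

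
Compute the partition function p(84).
26543660

p(n) counts ways to write n as a sum of positive integers (order ignored).
Euler's pentagonal recurrence: p(k) = p(k-1) + p(k-2) - p(k-5) - p(k-7) + p(k-12) + p(k-15) - ... (offsets j(3j∓1)/2, signs ++--, p(0)=1, p(<0)=0).
DP table for k = 0..83: p(0)=1, p(1)=1, p(2)=2, p(3)=3, p(4)=5, p(5)=7, p(6)=11, p(7)=15, p(8)=22, p(9)=30, p(10)=42, p(11)=56, p(12)=77, p(13)=101, p(14)=135, p(15)=176, p(16)=231, p(17)=297, p(18)=385, p(19)=490, p(20)=627, p(21)=792, p(22)=1002, p(23)=1255, p(24)=1575, p(25)=1958, p(26)=2436, p(27)=3010, p(28)=3718, p(29)=4565, p(30)=5604, p(31)=6842, p(32)=8349, p(33)=10143, p(34)=12310, p(35)=14883, p(36)=17977, p(37)=21637, p(38)=26015, p(39)=31185, p(40)=37338, p(41)=44583, p(42)=53174, p(43)=63261, p(44)=75175, p(45)=89134, p(46)=105558, p(47)=124754, p(48)=147273, p(49)=173525, p(50)=204226, p(51)=239943, p(52)=281589, p(53)=329931, p(54)=386155, p(55)=451276, p(56)=526823, p(57)=614154, p(58)=715220, p(59)=831820, p(60)=966467, p(61)=1121505, p(62)=1300156, p(63)=1505499, p(64)=1741630, p(65)=2012558, p(66)=2323520, p(67)=2679689, p(68)=3087735, p(69)=3554345, p(70)=4087968, p(71)=4697205, p(72)=5392783, p(73)=6185689, p(74)=7089500, p(75)=8118264, p(76)=9289091, p(77)=10619863, p(78)=12132164, p(79)=13848650, p(80)=15796476, p(81)=18004327, p(82)=20506255, p(83)=23338469.
Final step: p(84) = p(83) + p(82) - p(79) - p(77) + p(72) + p(69) - p(62) - p(58) + p(49) + p(44) - p(33) - p(27) + p(14) + p(7)
= 23338469 + 20506255 - 13848650 - 10619863 + 5392783 + 3554345 - 1300156 - 715220 + 173525 + 75175 - 10143 - 3010 + 135 + 15
= 26543660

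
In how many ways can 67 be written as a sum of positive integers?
2679689

p(n) counts ways to write n as a sum of positive integers (order ignored).
Euler's pentagonal recurrence: p(k) = p(k-1) + p(k-2) - p(k-5) - p(k-7) + p(k-12) + p(k-15) - ... (offsets j(3j∓1)/2, signs ++--, p(0)=1, p(<0)=0).
DP table for k = 0..66: p(0)=1, p(1)=1, p(2)=2, p(3)=3, p(4)=5, p(5)=7, p(6)=11, p(7)=15, p(8)=22, p(9)=30, p(10)=42, p(11)=56, p(12)=77, p(13)=101, p(14)=135, p(15)=176, p(16)=231, p(17)=297, p(18)=385, p(19)=490, p(20)=627, p(21)=792, p(22)=1002, p(23)=1255, p(24)=1575, p(25)=1958, p(26)=2436, p(27)=3010, p(28)=3718, p(29)=4565, p(30)=5604, p(31)=6842, p(32)=8349, p(33)=10143, p(34)=12310, p(35)=14883, p(36)=17977, p(37)=21637, p(38)=26015, p(39)=31185, p(40)=37338, p(41)=44583, p(42)=53174, p(43)=63261, p(44)=75175, p(45)=89134, p(46)=105558, p(47)=124754, p(48)=147273, p(49)=173525, p(50)=204226, p(51)=239943, p(52)=281589, p(53)=329931, p(54)=386155, p(55)=451276, p(56)=526823, p(57)=614154, p(58)=715220, p(59)=831820, p(60)=966467, p(61)=1121505, p(62)=1300156, p(63)=1505499, p(64)=1741630, p(65)=2012558, p(66)=2323520.
Final step: p(67) = p(66) + p(65) - p(62) - p(60) + p(55) + p(52) - p(45) - p(41) + p(32) + p(27) - p(16) - p(10)
= 2323520 + 2012558 - 1300156 - 966467 + 451276 + 281589 - 89134 - 44583 + 8349 + 3010 - 231 - 42
= 2679689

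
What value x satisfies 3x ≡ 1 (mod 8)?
3

gcd(3, 8) = 1, so the inverse exists.
Extended Euclidean algorithm on (8, 3):
8 = 2 × 3 + 2  ⟹  2 = (1)·8 + (-2)·3
3 = 1 × 2 + 1  ⟹  1 = (-1)·8 + (3)·3
So (3)·3 ≡ 1 (mod 8), i.e. 3^(-1) ≡ 3 (mod 8).
Check: 3 × 3 = 9 ≡ 1 (mod 8)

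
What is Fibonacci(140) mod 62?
7

Matrix identity: Q^n = [[F_(n+1), F_n], [F_n, F_(n-1)]] with Q = [[1,1],[1,0]].
n = 140 = 10001100₂. Square-and-multiply, entries mod 62:
Q^1 = [[1,1],[1,0]]
Q^2 = (Q^1)² = [[2,1],[1,1]]
Q^4 = (Q^2)² = [[5,3],[3,2]]
Q^8 = (Q^4)² = [[34,21],[21,13]]
Q^17 = (Q^8)²·Q = [[42,47],[47,57]]
Q^35 = (Q^17)²·Q = [[8,5],[5,3]]
Q^70 = (Q^35)² = [[27,55],[55,34]]
Q^140 = (Q^70)² = [[34,7],[7,27]]
F_140 mod 62 = Q^140[0][1] = 7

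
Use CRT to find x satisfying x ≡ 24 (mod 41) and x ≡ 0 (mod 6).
24

Using Chinese Remainder Theorem:
M = 41 × 6 = 246
M1 = 6, M2 = 41
y1 = 6^(-1) mod 41 = 7
y2 = 41^(-1) mod 6 = 5
x = (24×6×7 + 0×41×5) mod 246 = 24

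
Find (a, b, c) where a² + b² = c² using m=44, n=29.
(1095, 2552, 2777)

Euclid's formula: a = m² - n², b = 2mn, c = m² + n²
m = 44, n = 29
a = 44² - 29² = 1936 - 841 = 1095
b = 2 × 44 × 29 = 2552
c = 44² + 29² = 1936 + 841 = 2777
Verification: 1095² + 2552² = 1199025 + 6512704 = 7711729 = 2777² ✓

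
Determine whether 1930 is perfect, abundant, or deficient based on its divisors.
deficient

Proper divisors of 1930: sum = 1 + 2 + 5 + 10 + 193 + 386 + 965 = 1562
Since 1562 < 1930, 1930 is deficient.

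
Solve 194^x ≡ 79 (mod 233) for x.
149

Baby-step giant-step with step n = ⌈√233⌉ = 16.
Baby steps 194^j mod 233 (j:value) for j=0..15: 0:1, 1:194, 2:123, 3:96, 4:217, 5:158, 6:129, 7:95, 8:23, 9:35, 10:33, 11:111, 12:98, 13:139, 14:171, 15:88.
Giant-step multiplier: 194^(-16) ≡ 194^(232-16) = 194^216 ≡ 37 (mod 233).
Giant steps γ_i = 79·37^i mod 233: γ_0=79, γ_1=127, γ_2=39, γ_3=45, γ_4=34, γ_5=93, γ_6=179, γ_7=99, γ_8=168, γ_9=158 (in table at j=5).
x = i·n + j = 9·16 + 5 = 149.
Check: 194^149 ≡ 79 (mod 233).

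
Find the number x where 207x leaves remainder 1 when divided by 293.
201

gcd(207, 293) = 1, so the inverse exists.
Extended Euclidean algorithm on (293, 207):
293 = 1 × 207 + 86  ⟹  86 = (1)·293 + (-1)·207
207 = 2 × 86 + 35  ⟹  35 = (-2)·293 + (3)·207
86 = 2 × 35 + 16  ⟹  16 = (5)·293 + (-7)·207
35 = 2 × 16 + 3  ⟹  3 = (-12)·293 + (17)·207
16 = 5 × 3 + 1  ⟹  1 = (65)·293 + (-92)·207
So (-92)·207 ≡ 1 (mod 293), i.e. 207^(-1) ≡ -92 ≡ 201 (mod 293).
Check: 207 × 201 = 41607 ≡ 1 (mod 293)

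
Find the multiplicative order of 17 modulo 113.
112

113 is prime, so ord(17) divides φ(113) = 112.
Divisors of 112: 1, 2, 4, 7, 8, 14, 16, 28, 56, 112.
Repeated squaring: 17^1 ≡ 17, 17^2 ≡ 63, 17^4 ≡ 14, 17^8 ≡ 83, 17^16 ≡ 109, 17^32 ≡ 16, 17^64 ≡ 30 (mod 113).
Test 17^d mod 113 for each divisor d in increasing order:
17^1 ≡ 17
17^2 ≡ 63
17^4 ≡ 14
17^7 = 17^4·17^2·17^1 ≡ 78
17^8 ≡ 83
17^14 = 17^8·17^4·17^2 ≡ 95
17^16 ≡ 109
17^28 = 17^16·17^8·17^4 ≡ 98
17^56 = 17^32·17^16·17^8 ≡ 112
17^112 = 17^64·17^32·17^16 ≡ 1  ← first divisor giving 1
The order is 112.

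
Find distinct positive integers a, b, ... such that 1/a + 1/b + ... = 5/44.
1/9 + 1/396

Greedy algorithm:
5/44: ceiling(44/5) = 9, use 1/9
1/396: ceiling(396/1) = 396, use 1/396
Result: 5/44 = 1/9 + 1/396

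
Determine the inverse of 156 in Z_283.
205

gcd(156, 283) = 1, so the inverse exists.
Extended Euclidean algorithm on (283, 156):
283 = 1 × 156 + 127  ⟹  127 = (1)·283 + (-1)·156
156 = 1 × 127 + 29  ⟹  29 = (-1)·283 + (2)·156
127 = 4 × 29 + 11  ⟹  11 = (5)·283 + (-9)·156
29 = 2 × 11 + 7  ⟹  7 = (-11)·283 + (20)·156
11 = 1 × 7 + 4  ⟹  4 = (16)·283 + (-29)·156
7 = 1 × 4 + 3  ⟹  3 = (-27)·283 + (49)·156
4 = 1 × 3 + 1  ⟹  1 = (43)·283 + (-78)·156
So (-78)·156 ≡ 1 (mod 283), i.e. 156^(-1) ≡ -78 ≡ 205 (mod 283).
Check: 156 × 205 = 31980 ≡ 1 (mod 283)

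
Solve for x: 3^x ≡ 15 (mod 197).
178

Baby-step giant-step with step n = ⌈√197⌉ = 15.
Baby steps 3^j mod 197 (j:value) for j=0..14: 0:1, 1:3, 2:9, 3:27, 4:81, 5:46, 6:138, 7:20, 8:60, 9:180, 10:146, 11:44, 12:132, 13:2, 14:6.
Giant-step multiplier: 3^(-15) ≡ 3^(196-15) = 3^181 ≡ 11 (mod 197).
Giant steps γ_i = 15·11^i mod 197: γ_0=15, γ_1=165, γ_2=42, γ_3=68, γ_4=157, γ_5=151, γ_6=85, γ_7=147, γ_8=41, γ_9=57, γ_10=36, γ_11=2 (in table at j=13).
x = i·n + j = 11·15 + 13 = 178.
Check: 3^178 ≡ 15 (mod 197).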